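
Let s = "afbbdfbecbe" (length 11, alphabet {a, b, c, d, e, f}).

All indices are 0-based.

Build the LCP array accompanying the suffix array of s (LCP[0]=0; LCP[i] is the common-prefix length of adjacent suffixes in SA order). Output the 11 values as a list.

rank→(start, suffix):
  0 → (0, 'afbbdfbecbe')
  1 → (2, 'bbdfbecbe')
  2 → (3, 'bdfbecbe')
  3 → (9, 'be')
  4 → (6, 'becbe')
  5 → (8, 'cbe')
  6 → (4, 'dfbecbe')
  7 → (10, 'e')
  8 → (7, 'ecbe')
  9 → (1, 'fbbdfbecbe')
  10 → (5, 'fbecbe')

SA = [0, 2, 3, 9, 6, 8, 4, 10, 7, 1, 5]
rank  pair      lcp
   1  s[0:],s[2:]  0  ''
   2  s[2:],s[3:]  1  'b'
   3  s[3:],s[9:]  1  'b'
   4  s[9:],s[6:]  2  'be'
   5  s[6:],s[8:]  0  ''
   6  s[8:],s[4:]  0  ''
   7  s[4:],s[10:]  0  ''
   8  s[10:],s[7:]  1  'e'
   9  s[7:],s[1:]  0  ''
  10  s[1:],s[5:]  2  'fb'

[0, 0, 1, 1, 2, 0, 0, 0, 1, 0, 2]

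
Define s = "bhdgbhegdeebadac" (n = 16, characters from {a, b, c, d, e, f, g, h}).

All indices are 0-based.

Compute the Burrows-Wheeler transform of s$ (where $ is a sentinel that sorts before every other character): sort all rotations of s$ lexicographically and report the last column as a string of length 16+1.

cdbe$gaaghedhdebb

rank  rotation           last
    0  $bhdgbhegdeebadac  c
    1  ac$bhdgbhegdeebad  d
    2  adac$bhdgbhegdeeb  b
    3  badac$bhdgbhegdee  e
    4  bhdgbhegdeebadac$  $
    5  bhegdeebadac$bhdg  g
    6  c$bhdgbhegdeebada  a
    7  dac$bhdgbhegdeeba  a
    8  deebadac$bhdgbheg  g
    9  dgbhegdeebadac$bh  h
   10  ebadac$bhdgbhegde  e
   11  eebadac$bhdgbhegd  d
   12  egdeebadac$bhdgbh  h
   13  gbhegdeebadac$bhd  d
   14  gdeebadac$bhdgbhe  e
   15  hdgbhegdeebadac$b  b
   16  hegdeebadac$bhdgb  b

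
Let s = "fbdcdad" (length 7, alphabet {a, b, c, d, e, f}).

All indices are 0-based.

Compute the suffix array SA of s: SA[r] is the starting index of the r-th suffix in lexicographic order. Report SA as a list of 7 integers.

[5, 1, 3, 6, 4, 2, 0]

sorted suffixes:
  #0 SA[0]=5  'ad'
  #1 SA[1]=1  'bdcdad'
  #2 SA[2]=3  'cdad'
  #3 SA[3]=6  'd'
  #4 SA[4]=4  'dad'
  #5 SA[5]=2  'dcdad'
  #6 SA[6]=0  'fbdcdad'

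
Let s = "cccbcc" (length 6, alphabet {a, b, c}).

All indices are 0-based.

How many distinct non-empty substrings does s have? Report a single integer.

rank→(start, suffix):
  0 → (3, 'bcc')
  1 → (5, 'c')
  2 → (2, 'cbcc')
  3 → (4, 'cc')
  4 → (1, 'ccbcc')
  5 → (0, 'cccbcc')

SA = [3, 5, 2, 4, 1, 0]
i: (SA[i-1],SA[i]) lcp shared
  1: (3,5) 0 ''
  2: (5,2) 1 'c'
  3: (2,4) 1 'c'
  4: (4,1) 2 'cc'
  5: (1,0) 2 'cc'

n(n+1)/2 = 6·7/2 = 21
Σ LCP = 0 + 0 + 1 + 1 + 2 + 2 = 6
distinct = 21 − 6 = 15

15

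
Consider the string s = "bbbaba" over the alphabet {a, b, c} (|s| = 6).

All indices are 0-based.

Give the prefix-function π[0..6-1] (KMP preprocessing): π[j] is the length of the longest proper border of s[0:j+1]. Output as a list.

[0, 1, 2, 0, 1, 0]

π[0] = 0
j=1 s[j]='b': π[1]=1 (border 'b')
j=2 s[j]='b': π[2]=2 (border 'bb')
j=3 s[j]='a': k: 2→1→0; π[3]=0 (border '')
j=4 s[j]='b': π[4]=1 (border 'b')
j=5 s[j]='a': k: 1→0; π[5]=0 (border '')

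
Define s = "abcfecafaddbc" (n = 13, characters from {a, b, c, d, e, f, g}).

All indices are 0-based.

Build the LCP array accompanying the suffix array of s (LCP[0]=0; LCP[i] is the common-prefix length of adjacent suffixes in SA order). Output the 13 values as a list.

sorted suffixes:
  #0 SA[0]=0  'abcfecafaddbc'
  #1 SA[1]=8  'addbc'
  #2 SA[2]=6  'afaddbc'
  #3 SA[3]=11  'bc'
  #4 SA[4]=1  'bcfecafaddbc'
  #5 SA[5]=12  'c'
  #6 SA[6]=5  'cafaddbc'
  #7 SA[7]=2  'cfecafaddbc'
  #8 SA[8]=10  'dbc'
  #9 SA[9]=9  'ddbc'
  #10 SA[10]=4  'ecafaddbc'
  #11 SA[11]=7  'faddbc'
  #12 SA[12]=3  'fecafaddbc'

SA = [0, 8, 6, 11, 1, 12, 5, 2, 10, 9, 4, 7, 3]
i: (SA[i-1],SA[i]) lcp shared
  1: (0,8) 1 'a'
  2: (8,6) 1 'a'
  3: (6,11) 0 ''
  4: (11,1) 2 'bc'
  5: (1,12) 0 ''
  6: (12,5) 1 'c'
  7: (5,2) 1 'c'
  8: (2,10) 0 ''
  9: (10,9) 1 'd'
  10: (9,4) 0 ''
  11: (4,7) 0 ''
  12: (7,3) 1 'f'

[0, 1, 1, 0, 2, 0, 1, 1, 0, 1, 0, 0, 1]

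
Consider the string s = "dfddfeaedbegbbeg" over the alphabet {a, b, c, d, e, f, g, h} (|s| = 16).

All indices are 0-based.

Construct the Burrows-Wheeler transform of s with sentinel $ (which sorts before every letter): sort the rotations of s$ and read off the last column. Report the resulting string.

gegbdef$dfabbddee

rank  rotation           last
    0  $dfddfeaedbegbbeg  g
    1  aedbegbbeg$dfddfe  e
    2  bbeg$dfddfeaedbeg  g
    3  beg$dfddfeaedbegb  b
    4  begbbeg$dfddfeaed  d
    5  dbegbbeg$dfddfeae  e
    6  ddfeaedbegbbeg$df  f
    7  dfddfeaedbegbbeg$  $
    8  dfeaedbegbbeg$dfd  d
    9  eaedbegbbeg$dfddf  f
   10  edbegbbeg$dfddfea  a
   11  eg$dfddfeaedbegbb  b
   12  egbbeg$dfddfeaedb  b
   13  fddfeaedbegbbeg$d  d
   14  feaedbegbbeg$dfdd  d
   15  g$dfddfeaedbegbbe  e
   16  gbbeg$dfddfeaedbe  e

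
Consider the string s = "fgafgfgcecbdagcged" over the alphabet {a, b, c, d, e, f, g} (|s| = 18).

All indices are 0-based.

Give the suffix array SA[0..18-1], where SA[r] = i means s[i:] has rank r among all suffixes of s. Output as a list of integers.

[2, 12, 10, 9, 7, 14, 17, 11, 8, 16, 0, 5, 3, 1, 6, 13, 15, 4]

rank | idx | suffix
   0 |   2 | afgfgcecbdagcged
   1 |  12 | agcged
   2 |  10 | bdagcged
   3 |   9 | cbdagcged
   4 |   7 | cecbdagcged
   5 |  14 | cged
   6 |  17 | d
   7 |  11 | dagcged
   8 |   8 | ecbdagcged
   9 |  16 | ed
  10 |   0 | fgafgfgcecbdagcged
  11 |   5 | fgcecbdagcged
  12 |   3 | fgfgcecbdagcged
  13 |   1 | gafgfgcecbdagcged
  14 |   6 | gcecbdagcged
  15 |  13 | gcged
  16 |  15 | ged
  17 |   4 | gfgcecbdagcged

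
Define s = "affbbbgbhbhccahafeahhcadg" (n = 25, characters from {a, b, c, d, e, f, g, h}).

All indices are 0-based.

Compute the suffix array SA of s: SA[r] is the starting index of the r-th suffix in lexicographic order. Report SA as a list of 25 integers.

sorted suffixes:
  #0 SA[0]=22  'adg'
  #1 SA[1]=15  'afeahhcadg'
  #2 SA[2]=0  'affbbbgbhbhccahafeahhcadg'
  #3 SA[3]=13  'ahafeahhcadg'
  #4 SA[4]=18  'ahhcadg'
  #5 SA[5]=3  'bbbgbhbhccahafeahhcadg'
  #6 SA[6]=4  'bbgbhbhccahafeahhcadg'
  #7 SA[7]=5  'bgbhbhccahafeahhcadg'
  #8 SA[8]=7  'bhbhccahafeahhcadg'
  #9 SA[9]=9  'bhccahafeahhcadg'
  #10 SA[10]=21  'cadg'
  #11 SA[11]=12  'cahafeahhcadg'
  #12 SA[12]=11  'ccahafeahhcadg'
  #13 SA[13]=23  'dg'
  #14 SA[14]=17  'eahhcadg'
  #15 SA[15]=2  'fbbbgbhbhccahafeahhcadg'
  #16 SA[16]=16  'feahhcadg'
  #17 SA[17]=1  'ffbbbgbhbhccahafeahhcadg'
  #18 SA[18]=24  'g'
  #19 SA[19]=6  'gbhbhccahafeahhcadg'
  #20 SA[20]=14  'hafeahhcadg'
  #21 SA[21]=8  'hbhccahafeahhcadg'
  #22 SA[22]=20  'hcadg'
  #23 SA[23]=10  'hccahafeahhcadg'
  #24 SA[24]=19  'hhcadg'

[22, 15, 0, 13, 18, 3, 4, 5, 7, 9, 21, 12, 11, 23, 17, 2, 16, 1, 24, 6, 14, 8, 20, 10, 19]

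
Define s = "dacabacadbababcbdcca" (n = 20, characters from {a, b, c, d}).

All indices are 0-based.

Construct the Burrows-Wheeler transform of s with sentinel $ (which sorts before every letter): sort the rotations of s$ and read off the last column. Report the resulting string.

acbcbdbcdaaaccaabd$ab

rank  rotation               last
    0  $dacabacadbababcbdcca  a
    1  a$dacabacadbababcbdcc  c
    2  ababcbdcca$dacabacadb  b
    3  abacadbababcbdcca$dac  c
    4  abcbdcca$dacabacadbab  b
    5  acabacadbababcbdcca$d  d
    6  acadbababcbdcca$dacab  b
    7  adbababcbdcca$dacabac  c
    8  bababcbdcca$dacabacad  d
    9  babcbdcca$dacabacadba  a
   10  bacadbababcbdcca$daca  a
   11  bcbdcca$dacabacadbaba  a
   12  bdcca$dacabacadbababc  c
   13  ca$dacabacadbababcbdc  c
   14  cabacadbababcbdcca$da  a
   15  cadbababcbdcca$dacaba  a
   16  cbdcca$dacabacadbabab  b
   17  cca$dacabacadbababcbd  d
   18  dacabacadbababcbdcca$  $
   19  dbababcbdcca$dacabaca  a
   20  dcca$dacabacadbababcb  b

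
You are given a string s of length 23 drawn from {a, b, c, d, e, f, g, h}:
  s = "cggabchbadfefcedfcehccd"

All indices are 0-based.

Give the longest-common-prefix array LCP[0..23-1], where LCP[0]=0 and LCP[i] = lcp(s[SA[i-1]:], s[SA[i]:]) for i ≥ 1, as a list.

rank | idx | suffix
   0 |   3 | abchbadfefcedfcehccd
   1 |   8 | adfefcedfcehccd
   2 |   7 | badfefcedfcehccd
   3 |   4 | bchbadfefcedfcehccd
   4 |  20 | ccd
   5 |  21 | cd
   6 |  13 | cedfcehccd
   7 |  17 | cehccd
   8 |   0 | cggabchbadfefcedfcehccd
   9 |   5 | chbadfefcedfcehccd
  10 |  22 | d
  11 |  15 | dfcehccd
  12 |   9 | dfefcedfcehccd
  13 |  14 | edfcehccd
  14 |  11 | efcedfcehccd
  15 |  18 | ehccd
  16 |  12 | fcedfcehccd
  17 |  16 | fcehccd
  18 |  10 | fefcedfcehccd
  19 |   2 | gabchbadfefcedfcehccd
  20 |   1 | ggabchbadfefcedfcehccd
  21 |   6 | hbadfefcedfcehccd
  22 |  19 | hccd

SA = [3, 8, 7, 4, 20, 21, 13, 17, 0, 5, 22, 15, 9, 14, 11, 18, 12, 16, 10, 2, 1, 6, 19]
[i] adj suffixes → lcp
  [1] 3/8 → 1 ('a')
  [2] 8/7 → 0 ('')
  [3] 7/4 → 1 ('b')
  [4] 4/20 → 0 ('')
  [5] 20/21 → 1 ('c')
  [6] 21/13 → 1 ('c')
  [7] 13/17 → 2 ('ce')
  [8] 17/0 → 1 ('c')
  [9] 0/5 → 1 ('c')
  [10] 5/22 → 0 ('')
  [11] 22/15 → 1 ('d')
  [12] 15/9 → 2 ('df')
  [13] 9/14 → 0 ('')
  [14] 14/11 → 1 ('e')
  [15] 11/18 → 1 ('e')
  [16] 18/12 → 0 ('')
  [17] 12/16 → 3 ('fce')
  [18] 16/10 → 1 ('f')
  [19] 10/2 → 0 ('')
  [20] 2/1 → 1 ('g')
  [21] 1/6 → 0 ('')
  [22] 6/19 → 1 ('h')

[0, 1, 0, 1, 0, 1, 1, 2, 1, 1, 0, 1, 2, 0, 1, 1, 0, 3, 1, 0, 1, 0, 1]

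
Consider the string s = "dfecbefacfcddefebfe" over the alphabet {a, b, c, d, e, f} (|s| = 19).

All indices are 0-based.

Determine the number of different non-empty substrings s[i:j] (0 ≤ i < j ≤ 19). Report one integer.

rank | idx | suffix
   0 |   7 | acfcddefebfe
   1 |   4 | befacfcddefebfe
   2 |  16 | bfe
   3 |   3 | cbefacfcddefebfe
   4 |  10 | cddefebfe
   5 |   8 | cfcddefebfe
   6 |  11 | ddefebfe
   7 |  12 | defebfe
   8 |   0 | dfecbefacfcddefebfe
   9 |  18 | e
  10 |  15 | ebfe
  11 |   2 | ecbefacfcddefebfe
  12 |   5 | efacfcddefebfe
  13 |  13 | efebfe
  14 |   6 | facfcddefebfe
  15 |   9 | fcddefebfe
  16 |  17 | fe
  17 |  14 | febfe
  18 |   1 | fecbefacfcddefebfe

SA = [7, 4, 16, 3, 10, 8, 11, 12, 0, 18, 15, 2, 5, 13, 6, 9, 17, 14, 1]
rank  pair      lcp
   1  s[7:],s[4:]  0  ''
   2  s[4:],s[16:]  1  'b'
   3  s[16:],s[3:]  0  ''
   4  s[3:],s[10:]  1  'c'
   5  s[10:],s[8:]  1  'c'
   6  s[8:],s[11:]  0  ''
   7  s[11:],s[12:]  1  'd'
   8  s[12:],s[0:]  1  'd'
   9  s[0:],s[18:]  0  ''
  10  s[18:],s[15:]  1  'e'
  11  s[15:],s[2:]  1  'e'
  12  s[2:],s[5:]  1  'e'
  13  s[5:],s[13:]  2  'ef'
  14  s[13:],s[6:]  0  ''
  15  s[6:],s[9:]  1  'f'
  16  s[9:],s[17:]  1  'f'
  17  s[17:],s[14:]  2  'fe'
  18  s[14:],s[1:]  2  'fe'

n(n+1)/2 = 19·20/2 = 190
Σ LCP = 0 + 0 + 1 + 0 + 1 + 1 + 0 + 1 + 1 + 0 + 1 + 1 + 1 + 2 + 0 + 1 + 1 + 2 + 2 = 16
distinct = 190 − 16 = 174

174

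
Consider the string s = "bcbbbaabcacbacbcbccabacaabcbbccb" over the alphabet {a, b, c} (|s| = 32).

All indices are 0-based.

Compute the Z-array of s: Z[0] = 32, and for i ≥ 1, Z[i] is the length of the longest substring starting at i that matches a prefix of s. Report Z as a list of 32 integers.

Z[0]=32
i=1: outside box; Z[1]=0
i=2: outside box; Z[2]=1 scan→box=[2,3)
i=3: outside box; Z[3]=1 scan→box=[3,4)
i=4: outside box; Z[4]=1 scan→box=[4,5)
i=5: outside box; Z[5]=0
i=6: outside box; Z[6]=0
i=7: outside box; Z[7]=2 scan→box=[7,9)
i=8: min(r-i=1, Z[1]=0)=0; Z[8]=0
i=9: outside box; Z[9]=0
i=10: outside box; Z[10]=0
i=11: outside box; Z[11]=1 scan→box=[11,12)
i=12: outside box; Z[12]=0
i=13: outside box; Z[13]=0
i=14: outside box; Z[14]=3 scan→box=[14,17)
i=15: min(r-i=2, Z[1]=0)=0; Z[15]=0
i=16: min(r-i=1, Z[2]=1)=1; Z[16]=2 scan→box=[16,18)
i=17: min(r-i=1, Z[1]=0)=0; Z[17]=0
i=18: outside box; Z[18]=0
i=19: outside box; Z[19]=0
i=20: outside box; Z[20]=1 scan→box=[20,21)
i=21: outside box; Z[21]=0
i=22: outside box; Z[22]=0
i=23: outside box; Z[23]=0
i=24: outside box; Z[24]=0
i=25: outside box; Z[25]=4 scan→box=[25,29)
i=26: min(r-i=3, Z[1]=0)=0; Z[26]=0
i=27: min(r-i=2, Z[2]=1)=1; Z[27]=1
i=28: min(r-i=1, Z[3]=1)=1; Z[28]=2 scan→box=[28,30)
i=29: min(r-i=1, Z[1]=0)=0; Z[29]=0
i=30: outside box; Z[30]=0
i=31: outside box; Z[31]=1 scan→box=[31,32)

[32, 0, 1, 1, 1, 0, 0, 2, 0, 0, 0, 1, 0, 0, 3, 0, 2, 0, 0, 0, 1, 0, 0, 0, 0, 4, 0, 1, 2, 0, 0, 1]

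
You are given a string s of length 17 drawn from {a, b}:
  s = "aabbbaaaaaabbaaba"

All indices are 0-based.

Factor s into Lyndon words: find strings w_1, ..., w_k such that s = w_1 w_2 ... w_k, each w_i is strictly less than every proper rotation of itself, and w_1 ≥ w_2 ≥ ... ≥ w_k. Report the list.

["aabbb", "aaaaaabbaab", "a"]

emit factor 1: 'aabbb' (i=0, period=5)
emit factor 2: 'aaaaaabbaab' (i=5, period=11)
emit factor 3: 'a' (i=16, period=1)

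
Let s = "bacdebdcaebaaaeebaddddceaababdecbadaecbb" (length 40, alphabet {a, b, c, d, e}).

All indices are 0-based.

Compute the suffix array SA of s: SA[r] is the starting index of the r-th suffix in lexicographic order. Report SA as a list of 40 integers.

[11, 24, 12, 25, 27, 1, 33, 17, 8, 35, 13, 39, 10, 26, 0, 32, 16, 38, 5, 28, 7, 31, 37, 2, 22, 34, 6, 21, 20, 19, 18, 3, 29, 23, 9, 15, 4, 30, 36, 14]

rank | idx | suffix
   0 |  11 | aaaeebaddddceaababdecbadaecbb
   1 |  24 | aababdecbadaecbb
   2 |  12 | aaeebaddddceaababdecbadaecbb
   3 |  25 | ababdecbadaecbb
   4 |  27 | abdecbadaecbb
   5 |   1 | acdebdcaebaaaeebaddddceaababdecbadaecbb
   6 |  33 | adaecbb
   7 |  17 | addddceaababdecbadaecbb
   8 |   8 | aebaaaeebaddddceaababdecbadaecbb
   9 |  35 | aecbb
  10 |  13 | aeebaddddceaababdecbadaecbb
  11 |  39 | b
  12 |  10 | baaaeebaddddceaababdecbadaecbb
  13 |  26 | babdecbadaecbb
  14 |   0 | bacdebdcaebaaaeebaddddceaababdecbadaecbb
  15 |  32 | badaecbb
  16 |  16 | baddddceaababdecbadaecbb
  17 |  38 | bb
  18 |   5 | bdcaebaaaeebaddddceaababdecbadaecbb
  19 |  28 | bdecbadaecbb
  20 |   7 | caebaaaeebaddddceaababdecbadaecbb
  21 |  31 | cbadaecbb
  22 |  37 | cbb
  23 |   2 | cdebdcaebaaaeebaddddceaababdecbadaecbb
  24 |  22 | ceaababdecbadaecbb
  25 |  34 | daecbb
  26 |   6 | dcaebaaaeebaddddceaababdecbadaecbb
  27 |  21 | dceaababdecbadaecbb
  28 |  20 | ddceaababdecbadaecbb
  29 |  19 | dddceaababdecbadaecbb
  30 |  18 | ddddceaababdecbadaecbb
  31 |   3 | debdcaebaaaeebaddddceaababdecbadaecbb
  32 |  29 | decbadaecbb
  33 |  23 | eaababdecbadaecbb
  34 |   9 | ebaaaeebaddddceaababdecbadaecbb
  35 |  15 | ebaddddceaababdecbadaecbb
  36 |   4 | ebdcaebaaaeebaddddceaababdecbadaecbb
  37 |  30 | ecbadaecbb
  38 |  36 | ecbb
  39 |  14 | eebaddddceaababdecbadaecbb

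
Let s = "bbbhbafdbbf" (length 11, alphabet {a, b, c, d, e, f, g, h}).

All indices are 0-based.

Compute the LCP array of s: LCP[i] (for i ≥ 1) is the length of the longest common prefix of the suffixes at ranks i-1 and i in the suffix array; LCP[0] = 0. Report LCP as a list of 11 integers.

rank | idx | suffix
   0 |   5 | afdbbf
   1 |   4 | bafdbbf
   2 |   0 | bbbhbafdbbf
   3 |   8 | bbf
   4 |   1 | bbhbafdbbf
   5 |   9 | bf
   6 |   2 | bhbafdbbf
   7 |   7 | dbbf
   8 |  10 | f
   9 |   6 | fdbbf
  10 |   3 | hbafdbbf

SA = [5, 4, 0, 8, 1, 9, 2, 7, 10, 6, 3]
i: (SA[i-1],SA[i]) lcp shared
  1: (5,4) 0 ''
  2: (4,0) 1 'b'
  3: (0,8) 2 'bb'
  4: (8,1) 2 'bb'
  5: (1,9) 1 'b'
  6: (9,2) 1 'b'
  7: (2,7) 0 ''
  8: (7,10) 0 ''
  9: (10,6) 1 'f'
  10: (6,3) 0 ''

[0, 0, 1, 2, 2, 1, 1, 0, 0, 1, 0]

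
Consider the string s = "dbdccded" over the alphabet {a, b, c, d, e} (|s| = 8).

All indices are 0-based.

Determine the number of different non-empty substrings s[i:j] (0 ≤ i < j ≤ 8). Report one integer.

32

sorted suffixes:
  #0 SA[0]=1  'bdccded'
  #1 SA[1]=3  'ccded'
  #2 SA[2]=4  'cded'
  #3 SA[3]=7  'd'
  #4 SA[4]=0  'dbdccded'
  #5 SA[5]=2  'dccded'
  #6 SA[6]=5  'ded'
  #7 SA[7]=6  'ed'

SA = [1, 3, 4, 7, 0, 2, 5, 6]
rank  pair      lcp
   1  s[1:],s[3:]  0  ''
   2  s[3:],s[4:]  1  'c'
   3  s[4:],s[7:]  0  ''
   4  s[7:],s[0:]  1  'd'
   5  s[0:],s[2:]  1  'd'
   6  s[2:],s[5:]  1  'd'
   7  s[5:],s[6:]  0  ''

n(n+1)/2 = 8·9/2 = 36
Σ LCP = 0 + 0 + 1 + 0 + 1 + 1 + 1 + 0 = 4
distinct = 36 − 4 = 32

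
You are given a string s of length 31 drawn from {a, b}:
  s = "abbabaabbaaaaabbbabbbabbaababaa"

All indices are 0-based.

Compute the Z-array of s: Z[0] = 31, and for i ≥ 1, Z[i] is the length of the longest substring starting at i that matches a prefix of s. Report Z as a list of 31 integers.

Z[0]=31
i=1: outside box; Z[1]=0
i=2: outside box; Z[2]=0
i=3: outside box; Z[3]=2 grow→box=[3,5)
i=4: min(r-i=1, Z[1]=0)=0; Z[4]=0
i=5: outside box; Z[5]=1 grow→box=[5,6)
i=6: outside box; Z[6]=4 grow→box=[6,10)
i=7: min(r-i=3, Z[1]=0)=0; Z[7]=0
i=8: min(r-i=2, Z[2]=0)=0; Z[8]=0
i=9: min(r-i=1, Z[3]=2)=1; Z[9]=1
i=10: outside box; Z[10]=1 grow→box=[10,11)
i=11: outside box; Z[11]=1 grow→box=[11,12)
i=12: outside box; Z[12]=1 grow→box=[12,13)
i=13: outside box; Z[13]=3 grow→box=[13,16)
i=14: min(r-i=2, Z[1]=0)=0; Z[14]=0
i=15: min(r-i=1, Z[2]=0)=0; Z[15]=0
i=16: outside box; Z[16]=0
i=17: outside box; Z[17]=3 grow→box=[17,20)
i=18: min(r-i=2, Z[1]=0)=0; Z[18]=0
i=19: min(r-i=1, Z[2]=0)=0; Z[19]=0
i=20: outside box; Z[20]=0
i=21: outside box; Z[21]=4 grow→box=[21,25)
i=22: min(r-i=3, Z[1]=0)=0; Z[22]=0
i=23: min(r-i=2, Z[2]=0)=0; Z[23]=0
i=24: min(r-i=1, Z[3]=2)=1; Z[24]=1
i=25: outside box; Z[25]=2 grow→box=[25,27)
i=26: min(r-i=1, Z[1]=0)=0; Z[26]=0
i=27: outside box; Z[27]=2 grow→box=[27,29)
i=28: min(r-i=1, Z[1]=0)=0; Z[28]=0
i=29: outside box; Z[29]=1 grow→box=[29,30)
i=30: outside box; Z[30]=1 grow→box=[30,31)

[31, 0, 0, 2, 0, 1, 4, 0, 0, 1, 1, 1, 1, 3, 0, 0, 0, 3, 0, 0, 0, 4, 0, 0, 1, 2, 0, 2, 0, 1, 1]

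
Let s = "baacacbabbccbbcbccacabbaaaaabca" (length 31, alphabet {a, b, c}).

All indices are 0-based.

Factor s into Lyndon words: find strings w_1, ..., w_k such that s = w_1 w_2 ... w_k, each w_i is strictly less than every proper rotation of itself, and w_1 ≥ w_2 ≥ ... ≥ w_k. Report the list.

["b", "aacacbabbccbbcbccacabb", "aaaaabc", "a"]

emit factor 1: 'b' (i=0, period=1)
emit factor 2: 'aacacbabbccbbcbccacabb' (i=1, period=22)
emit factor 3: 'aaaaabc' (i=23, period=7)
emit factor 4: 'a' (i=30, period=1)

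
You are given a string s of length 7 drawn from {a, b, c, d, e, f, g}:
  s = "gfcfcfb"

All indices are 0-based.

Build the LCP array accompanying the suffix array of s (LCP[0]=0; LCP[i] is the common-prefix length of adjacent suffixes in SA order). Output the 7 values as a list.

rank | idx | suffix
   0 |   6 | b
   1 |   4 | cfb
   2 |   2 | cfcfb
   3 |   5 | fb
   4 |   3 | fcfb
   5 |   1 | fcfcfb
   6 |   0 | gfcfcfb

SA = [6, 4, 2, 5, 3, 1, 0]
rank  pair      lcp
   1  s[6:],s[4:]  0  ''
   2  s[4:],s[2:]  2  'cf'
   3  s[2:],s[5:]  0  ''
   4  s[5:],s[3:]  1  'f'
   5  s[3:],s[1:]  3  'fcf'
   6  s[1:],s[0:]  0  ''

[0, 0, 2, 0, 1, 3, 0]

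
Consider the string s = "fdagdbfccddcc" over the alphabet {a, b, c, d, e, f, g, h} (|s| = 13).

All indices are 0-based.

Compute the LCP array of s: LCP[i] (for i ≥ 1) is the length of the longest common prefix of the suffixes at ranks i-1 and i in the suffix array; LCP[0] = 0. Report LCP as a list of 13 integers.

[0, 0, 0, 1, 2, 1, 0, 1, 1, 1, 0, 1, 0]

rank→(start, suffix):
  0 → (2, 'agdbfccddcc')
  1 → (5, 'bfccddcc')
  2 → (12, 'c')
  3 → (11, 'cc')
  4 → (7, 'ccddcc')
  5 → (8, 'cddcc')
  6 → (1, 'dagdbfccddcc')
  7 → (4, 'dbfccddcc')
  8 → (10, 'dcc')
  9 → (9, 'ddcc')
  10 → (6, 'fccddcc')
  11 → (0, 'fdagdbfccddcc')
  12 → (3, 'gdbfccddcc')

SA = [2, 5, 12, 11, 7, 8, 1, 4, 10, 9, 6, 0, 3]
rank  pair      lcp
   1  s[2:],s[5:]  0  ''
   2  s[5:],s[12:]  0  ''
   3  s[12:],s[11:]  1  'c'
   4  s[11:],s[7:]  2  'cc'
   5  s[7:],s[8:]  1  'c'
   6  s[8:],s[1:]  0  ''
   7  s[1:],s[4:]  1  'd'
   8  s[4:],s[10:]  1  'd'
   9  s[10:],s[9:]  1  'd'
  10  s[9:],s[6:]  0  ''
  11  s[6:],s[0:]  1  'f'
  12  s[0:],s[3:]  0  ''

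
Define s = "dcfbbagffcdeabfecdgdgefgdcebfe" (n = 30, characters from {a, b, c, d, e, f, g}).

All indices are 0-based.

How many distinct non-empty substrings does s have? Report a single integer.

rank | idx | suffix
   0 |  12 | abfecdgdgefgdcebfe
   1 |   5 | agffcdeabfecdgdgefgdcebfe
   2 |   4 | bagffcdeabfecdgdgefgdcebfe
   3 |   3 | bbagffcdeabfecdgdgefgdcebfe
   4 |  27 | bfe
   5 |  13 | bfecdgdgefgdcebfe
   6 |   9 | cdeabfecdgdgefgdcebfe
   7 |  16 | cdgdgefgdcebfe
   8 |  25 | cebfe
   9 |   1 | cfbbagffcdeabfecdgdgefgdcebfe
  10 |  24 | dcebfe
  11 |   0 | dcfbbagffcdeabfecdgdgefgdcebfe
  12 |  10 | deabfecdgdgefgdcebfe
  13 |  17 | dgdgefgdcebfe
  14 |  19 | dgefgdcebfe
  15 |  29 | e
  16 |  11 | eabfecdgdgefgdcebfe
  17 |  26 | ebfe
  18 |  15 | ecdgdgefgdcebfe
  19 |  21 | efgdcebfe
  20 |   2 | fbbagffcdeabfecdgdgefgdcebfe
  21 |   8 | fcdeabfecdgdgefgdcebfe
  22 |  28 | fe
  23 |  14 | fecdgdgefgdcebfe
  24 |   7 | ffcdeabfecdgdgefgdcebfe
  25 |  22 | fgdcebfe
  26 |  23 | gdcebfe
  27 |  18 | gdgefgdcebfe
  28 |  20 | gefgdcebfe
  29 |   6 | gffcdeabfecdgdgefgdcebfe

SA = [12, 5, 4, 3, 27, 13, 9, 16, 25, 1, 24, 0, 10, 17, 19, 29, 11, 26, 15, 21, 2, 8, 28, 14, 7, 22, 23, 18, 20, 6]
i: (SA[i-1],SA[i]) lcp shared
  1: (12,5) 1 'a'
  2: (5,4) 0 ''
  3: (4,3) 1 'b'
  4: (3,27) 1 'b'
  5: (27,13) 3 'bfe'
  6: (13,9) 0 ''
  7: (9,16) 2 'cd'
  8: (16,25) 1 'c'
  9: (25,1) 1 'c'
  10: (1,24) 0 ''
  11: (24,0) 2 'dc'
  12: (0,10) 1 'd'
  13: (10,17) 1 'd'
  14: (17,19) 2 'dg'
  15: (19,29) 0 ''
  16: (29,11) 1 'e'
  17: (11,26) 1 'e'
  18: (26,15) 1 'e'
  19: (15,21) 1 'e'
  20: (21,2) 0 ''
  21: (2,8) 1 'f'
  22: (8,28) 1 'f'
  23: (28,14) 2 'fe'
  24: (14,7) 1 'f'
  25: (7,22) 1 'f'
  26: (22,23) 0 ''
  27: (23,18) 2 'gd'
  28: (18,20) 1 'g'
  29: (20,6) 1 'g'

n(n+1)/2 = 30·31/2 = 465
Σ LCP = 0 + 1 + 0 + 1 + 1 + 3 + 0 + 2 + 1 + 1 + 0 + 2 + 1 + 1 + 2 + 0 + 1 + 1 + 1 + 1 + 0 + 1 + 1 + 2 + 1 + 1 + 0 + 2 + 1 + 1 = 30
distinct = 465 − 30 = 435

435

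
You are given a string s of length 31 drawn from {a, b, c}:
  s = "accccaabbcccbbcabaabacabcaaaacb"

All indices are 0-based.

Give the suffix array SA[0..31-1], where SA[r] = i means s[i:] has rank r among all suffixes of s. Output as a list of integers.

sorted suffixes:
  #0 SA[0]=25  'aaaacb'
  #1 SA[1]=26  'aaacb'
  #2 SA[2]=17  'aabacabcaaaacb'
  #3 SA[3]=5  'aabbcccbbcabaabacabcaaaacb'
  #4 SA[4]=27  'aacb'
  #5 SA[5]=15  'abaabacabcaaaacb'
  #6 SA[6]=18  'abacabcaaaacb'
  #7 SA[7]=6  'abbcccbbcabaabacabcaaaacb'
  #8 SA[8]=22  'abcaaaacb'
  #9 SA[9]=20  'acabcaaaacb'
  #10 SA[10]=28  'acb'
  #11 SA[11]=0  'accccaabbcccbbcabaabacabcaaaacb'
  #12 SA[12]=30  'b'
  #13 SA[13]=16  'baabacabcaaaacb'
  #14 SA[14]=19  'bacabcaaaacb'
  #15 SA[15]=12  'bbcabaabacabcaaaacb'
  #16 SA[16]=7  'bbcccbbcabaabacabcaaaacb'
  #17 SA[17]=23  'bcaaaacb'
  #18 SA[18]=13  'bcabaabacabcaaaacb'
  #19 SA[19]=8  'bcccbbcabaabacabcaaaacb'
  #20 SA[20]=24  'caaaacb'
  #21 SA[21]=4  'caabbcccbbcabaabacabcaaaacb'
  #22 SA[22]=14  'cabaabacabcaaaacb'
  #23 SA[23]=21  'cabcaaaacb'
  #24 SA[24]=29  'cb'
  #25 SA[25]=11  'cbbcabaabacabcaaaacb'
  #26 SA[26]=3  'ccaabbcccbbcabaabacabcaaaacb'
  #27 SA[27]=10  'ccbbcabaabacabcaaaacb'
  #28 SA[28]=2  'cccaabbcccbbcabaabacabcaaaacb'
  #29 SA[29]=9  'cccbbcabaabacabcaaaacb'
  #30 SA[30]=1  'ccccaabbcccbbcabaabacabcaaaacb'

[25, 26, 17, 5, 27, 15, 18, 6, 22, 20, 28, 0, 30, 16, 19, 12, 7, 23, 13, 8, 24, 4, 14, 21, 29, 11, 3, 10, 2, 9, 1]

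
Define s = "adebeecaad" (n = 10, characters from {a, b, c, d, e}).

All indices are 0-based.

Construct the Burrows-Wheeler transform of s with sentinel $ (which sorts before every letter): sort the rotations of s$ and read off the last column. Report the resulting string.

dca$eeaadeb

rank  rotation     last
    0  $adebeecaad  d
    1  aad$adebeec  c
    2  ad$adebeeca  a
    3  adebeecaad$  $
    4  beecaad$ade  e
    5  caad$adebee  e
    6  d$adebeecaa  a
    7  debeecaad$a  a
    8  ebeecaad$ad  d
    9  ecaad$adebe  e
   10  eecaad$adeb  b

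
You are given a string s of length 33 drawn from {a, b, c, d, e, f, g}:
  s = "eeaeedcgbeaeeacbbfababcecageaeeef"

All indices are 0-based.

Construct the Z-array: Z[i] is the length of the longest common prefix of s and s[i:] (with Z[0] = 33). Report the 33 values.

[33, 1, 0, 2, 1, 0, 0, 0, 0, 1, 0, 3, 1, 0, 0, 0, 0, 0, 0, 0, 0, 0, 0, 1, 0, 0, 0, 1, 0, 2, 2, 1, 0]

Z[0]=33
i=1: i≥r, start 0; Z[1]=1 extend→box=[1,2)
i=2: i≥r, start 0; Z[2]=0
i=3: i≥r, start 0; Z[3]=2 extend→box=[3,5)
i=4: min(r-i=1, Z[1]=1)=1; Z[4]=1
i=5: i≥r, start 0; Z[5]=0
i=6: i≥r, start 0; Z[6]=0
i=7: i≥r, start 0; Z[7]=0
i=8: i≥r, start 0; Z[8]=0
i=9: i≥r, start 0; Z[9]=1 extend→box=[9,10)
i=10: i≥r, start 0; Z[10]=0
i=11: i≥r, start 0; Z[11]=3 extend→box=[11,14)
i=12: min(r-i=2, Z[1]=1)=1; Z[12]=1
i=13: min(r-i=1, Z[2]=0)=0; Z[13]=0
i=14: i≥r, start 0; Z[14]=0
i=15: i≥r, start 0; Z[15]=0
i=16: i≥r, start 0; Z[16]=0
i=17: i≥r, start 0; Z[17]=0
i=18: i≥r, start 0; Z[18]=0
i=19: i≥r, start 0; Z[19]=0
i=20: i≥r, start 0; Z[20]=0
i=21: i≥r, start 0; Z[21]=0
i=22: i≥r, start 0; Z[22]=0
i=23: i≥r, start 0; Z[23]=1 extend→box=[23,24)
i=24: i≥r, start 0; Z[24]=0
i=25: i≥r, start 0; Z[25]=0
i=26: i≥r, start 0; Z[26]=0
i=27: i≥r, start 0; Z[27]=1 extend→box=[27,28)
i=28: i≥r, start 0; Z[28]=0
i=29: i≥r, start 0; Z[29]=2 extend→box=[29,31)
i=30: min(r-i=1, Z[1]=1)=1; Z[30]=2 extend→box=[30,32)
i=31: min(r-i=1, Z[1]=1)=1; Z[31]=1
i=32: i≥r, start 0; Z[32]=0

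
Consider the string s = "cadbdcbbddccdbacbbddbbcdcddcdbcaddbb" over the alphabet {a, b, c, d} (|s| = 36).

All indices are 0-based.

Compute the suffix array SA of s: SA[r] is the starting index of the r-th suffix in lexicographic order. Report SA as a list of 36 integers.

[14, 1, 31, 35, 13, 34, 20, 16, 6, 29, 21, 3, 17, 7, 0, 30, 15, 5, 10, 11, 27, 22, 24, 12, 33, 19, 28, 2, 4, 9, 26, 23, 32, 18, 8, 25]

rank | idx | suffix
   0 |  14 | acbbddbbcdcddcdbcaddbb
   1 |   1 | adbdcbbddccdbacbbddbbcdcddcdbcaddbb
   2 |  31 | addbb
   3 |  35 | b
   4 |  13 | bacbbddbbcdcddcdbcaddbb
   5 |  34 | bb
   6 |  20 | bbcdcddcdbcaddbb
   7 |  16 | bbddbbcdcddcdbcaddbb
   8 |   6 | bbddccdbacbbddbbcdcddcdbcaddbb
   9 |  29 | bcaddbb
  10 |  21 | bcdcddcdbcaddbb
  11 |   3 | bdcbbddccdbacbbddbbcdcddcdbcaddbb
  12 |  17 | bddbbcdcddcdbcaddbb
  13 |   7 | bddccdbacbbddbbcdcddcdbcaddbb
  14 |   0 | cadbdcbbddccdbacbbddbbcdcddcdbcaddbb
  15 |  30 | caddbb
  16 |  15 | cbbddbbcdcddcdbcaddbb
  17 |   5 | cbbddccdbacbbddbbcdcddcdbcaddbb
  18 |  10 | ccdbacbbddbbcdcddcdbcaddbb
  19 |  11 | cdbacbbddbbcdcddcdbcaddbb
  20 |  27 | cdbcaddbb
  21 |  22 | cdcddcdbcaddbb
  22 |  24 | cddcdbcaddbb
  23 |  12 | dbacbbddbbcdcddcdbcaddbb
  24 |  33 | dbb
  25 |  19 | dbbcdcddcdbcaddbb
  26 |  28 | dbcaddbb
  27 |   2 | dbdcbbddccdbacbbddbbcdcddcdbcaddbb
  28 |   4 | dcbbddccdbacbbddbbcdcddcdbcaddbb
  29 |   9 | dccdbacbbddbbcdcddcdbcaddbb
  30 |  26 | dcdbcaddbb
  31 |  23 | dcddcdbcaddbb
  32 |  32 | ddbb
  33 |  18 | ddbbcdcddcdbcaddbb
  34 |   8 | ddccdbacbbddbbcdcddcdbcaddbb
  35 |  25 | ddcdbcaddbb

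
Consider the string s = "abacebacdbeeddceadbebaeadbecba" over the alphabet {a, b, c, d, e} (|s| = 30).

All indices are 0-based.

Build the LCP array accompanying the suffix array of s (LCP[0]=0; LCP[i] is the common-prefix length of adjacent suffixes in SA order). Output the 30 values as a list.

rank | idx | suffix
   0 |  29 | a
   1 |   0 | abacebacdbeeddceadbebaeadbecba
   2 |   6 | acdbeeddceadbebaeadbecba
   3 |   2 | acebacdbeeddceadbebaeadbecba
   4 |  16 | adbebaeadbecba
   5 |  23 | adbecba
   6 |  21 | aeadbecba
   7 |  28 | ba
   8 |   5 | bacdbeeddceadbebaeadbecba
   9 |   1 | bacebacdbeeddceadbebaeadbecba
  10 |  20 | baeadbecba
  11 |  18 | bebaeadbecba
  12 |  25 | becba
  13 |   9 | beeddceadbebaeadbecba
  14 |  27 | cba
  15 |   7 | cdbeeddceadbebaeadbecba
  16 |  14 | ceadbebaeadbecba
  17 |   3 | cebacdbeeddceadbebaeadbecba
  18 |  17 | dbebaeadbecba
  19 |  24 | dbecba
  20 |   8 | dbeeddceadbebaeadbecba
  21 |  13 | dceadbebaeadbecba
  22 |  12 | ddceadbebaeadbecba
  23 |  15 | eadbebaeadbecba
  24 |  22 | eadbecba
  25 |   4 | ebacdbeeddceadbebaeadbecba
  26 |  19 | ebaeadbecba
  27 |  26 | ecba
  28 |  11 | eddceadbebaeadbecba
  29 |  10 | eeddceadbebaeadbecba

SA = [29, 0, 6, 2, 16, 23, 21, 28, 5, 1, 20, 18, 25, 9, 27, 7, 14, 3, 17, 24, 8, 13, 12, 15, 22, 4, 19, 26, 11, 10]
[i] adj suffixes → lcp
  [1] 29/0 → 1 ('a')
  [2] 0/6 → 1 ('a')
  [3] 6/2 → 2 ('ac')
  [4] 2/16 → 1 ('a')
  [5] 16/23 → 4 ('adbe')
  [6] 23/21 → 1 ('a')
  [7] 21/28 → 0 ('')
  [8] 28/5 → 2 ('ba')
  [9] 5/1 → 3 ('bac')
  [10] 1/20 → 2 ('ba')
  [11] 20/18 → 1 ('b')
  [12] 18/25 → 2 ('be')
  [13] 25/9 → 2 ('be')
  [14] 9/27 → 0 ('')
  [15] 27/7 → 1 ('c')
  [16] 7/14 → 1 ('c')
  [17] 14/3 → 2 ('ce')
  [18] 3/17 → 0 ('')
  [19] 17/24 → 3 ('dbe')
  [20] 24/8 → 3 ('dbe')
  [21] 8/13 → 1 ('d')
  [22] 13/12 → 1 ('d')
  [23] 12/15 → 0 ('')
  [24] 15/22 → 5 ('eadbe')
  [25] 22/4 → 1 ('e')
  [26] 4/19 → 3 ('eba')
  [27] 19/26 → 1 ('e')
  [28] 26/11 → 1 ('e')
  [29] 11/10 → 1 ('e')

[0, 1, 1, 2, 1, 4, 1, 0, 2, 3, 2, 1, 2, 2, 0, 1, 1, 2, 0, 3, 3, 1, 1, 0, 5, 1, 3, 1, 1, 1]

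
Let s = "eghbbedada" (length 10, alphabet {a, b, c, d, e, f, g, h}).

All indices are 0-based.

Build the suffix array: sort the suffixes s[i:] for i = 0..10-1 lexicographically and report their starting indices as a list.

[9, 7, 3, 4, 8, 6, 5, 0, 1, 2]

sorted suffixes:
  #0 SA[0]=9  'a'
  #1 SA[1]=7  'ada'
  #2 SA[2]=3  'bbedada'
  #3 SA[3]=4  'bedada'
  #4 SA[4]=8  'da'
  #5 SA[5]=6  'dada'
  #6 SA[6]=5  'edada'
  #7 SA[7]=0  'eghbbedada'
  #8 SA[8]=1  'ghbbedada'
  #9 SA[9]=2  'hbbedada'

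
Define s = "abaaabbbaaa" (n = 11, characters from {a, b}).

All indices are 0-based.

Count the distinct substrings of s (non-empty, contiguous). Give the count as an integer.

48

rank→(start, suffix):
  0 → (10, 'a')
  1 → (9, 'aa')
  2 → (8, 'aaa')
  3 → (2, 'aaabbbaaa')
  4 → (3, 'aabbbaaa')
  5 → (0, 'abaaabbbaaa')
  6 → (4, 'abbbaaa')
  7 → (7, 'baaa')
  8 → (1, 'baaabbbaaa')
  9 → (6, 'bbaaa')
  10 → (5, 'bbbaaa')

SA = [10, 9, 8, 2, 3, 0, 4, 7, 1, 6, 5]
[i] adj suffixes → lcp
  [1] 10/9 → 1 ('a')
  [2] 9/8 → 2 ('aa')
  [3] 8/2 → 3 ('aaa')
  [4] 2/3 → 2 ('aa')
  [5] 3/0 → 1 ('a')
  [6] 0/4 → 2 ('ab')
  [7] 4/7 → 0 ('')
  [8] 7/1 → 4 ('baaa')
  [9] 1/6 → 1 ('b')
  [10] 6/5 → 2 ('bb')

n(n+1)/2 = 11·12/2 = 66
Σ LCP = 0 + 1 + 2 + 3 + 2 + 1 + 2 + 0 + 4 + 1 + 2 = 18
distinct = 66 − 18 = 48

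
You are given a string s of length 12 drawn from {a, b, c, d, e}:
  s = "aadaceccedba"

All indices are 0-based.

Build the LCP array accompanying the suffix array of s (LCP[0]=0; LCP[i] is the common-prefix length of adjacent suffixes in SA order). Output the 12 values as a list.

[0, 1, 1, 1, 0, 0, 1, 2, 0, 1, 0, 1]

rank | idx | suffix
   0 |  11 | a
   1 |   0 | aadaceccedba
   2 |   3 | aceccedba
   3 |   1 | adaceccedba
   4 |  10 | ba
   5 |   6 | ccedba
   6 |   4 | ceccedba
   7 |   7 | cedba
   8 |   2 | daceccedba
   9 |   9 | dba
  10 |   5 | eccedba
  11 |   8 | edba

SA = [11, 0, 3, 1, 10, 6, 4, 7, 2, 9, 5, 8]
[i] adj suffixes → lcp
  [1] 11/0 → 1 ('a')
  [2] 0/3 → 1 ('a')
  [3] 3/1 → 1 ('a')
  [4] 1/10 → 0 ('')
  [5] 10/6 → 0 ('')
  [6] 6/4 → 1 ('c')
  [7] 4/7 → 2 ('ce')
  [8] 7/2 → 0 ('')
  [9] 2/9 → 1 ('d')
  [10] 9/5 → 0 ('')
  [11] 5/8 → 1 ('e')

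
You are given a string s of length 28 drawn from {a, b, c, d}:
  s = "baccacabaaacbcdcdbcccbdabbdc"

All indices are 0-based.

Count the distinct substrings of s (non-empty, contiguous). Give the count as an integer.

rank | idx | suffix
   0 |   8 | aaacbcdcdbcccbdabbdc
   1 |   9 | aacbcdcdbcccbdabbdc
   2 |   6 | abaaacbcdcdbcccbdabbdc
   3 |  23 | abbdc
   4 |   4 | acabaaacbcdcdbcccbdabbdc
   5 |  10 | acbcdcdbcccbdabbdc
   6 |   1 | accacabaaacbcdcdbcccbdabbdc
   7 |   7 | baaacbcdcdbcccbdabbdc
   8 |   0 | baccacabaaacbcdcdbcccbdabbdc
   9 |  24 | bbdc
  10 |  17 | bcccbdabbdc
  11 |  12 | bcdcdbcccbdabbdc
  12 |  21 | bdabbdc
  13 |  25 | bdc
  14 |  27 | c
  15 |   5 | cabaaacbcdcdbcccbdabbdc
  16 |   3 | cacabaaacbcdcdbcccbdabbdc
  17 |  11 | cbcdcdbcccbdabbdc
  18 |  20 | cbdabbdc
  19 |   2 | ccacabaaacbcdcdbcccbdabbdc
  20 |  19 | ccbdabbdc
  21 |  18 | cccbdabbdc
  22 |  15 | cdbcccbdabbdc
  23 |  13 | cdcdbcccbdabbdc
  24 |  22 | dabbdc
  25 |  16 | dbcccbdabbdc
  26 |  26 | dc
  27 |  14 | dcdbcccbdabbdc

SA = [8, 9, 6, 23, 4, 10, 1, 7, 0, 24, 17, 12, 21, 25, 27, 5, 3, 11, 20, 2, 19, 18, 15, 13, 22, 16, 26, 14]
[i] adj suffixes → lcp
  [1] 8/9 → 2 ('aa')
  [2] 9/6 → 1 ('a')
  [3] 6/23 → 2 ('ab')
  [4] 23/4 → 1 ('a')
  [5] 4/10 → 2 ('ac')
  [6] 10/1 → 2 ('ac')
  [7] 1/7 → 0 ('')
  [8] 7/0 → 2 ('ba')
  [9] 0/24 → 1 ('b')
  [10] 24/17 → 1 ('b')
  [11] 17/12 → 2 ('bc')
  [12] 12/21 → 1 ('b')
  [13] 21/25 → 2 ('bd')
  [14] 25/27 → 0 ('')
  [15] 27/5 → 1 ('c')
  [16] 5/3 → 2 ('ca')
  [17] 3/11 → 1 ('c')
  [18] 11/20 → 2 ('cb')
  [19] 20/2 → 1 ('c')
  [20] 2/19 → 2 ('cc')
  [21] 19/18 → 2 ('cc')
  [22] 18/15 → 1 ('c')
  [23] 15/13 → 2 ('cd')
  [24] 13/22 → 0 ('')
  [25] 22/16 → 1 ('d')
  [26] 16/26 → 1 ('d')
  [27] 26/14 → 2 ('dc')

n(n+1)/2 = 28·29/2 = 406
Σ LCP = 0 + 2 + 1 + 2 + 1 + 2 + 2 + 0 + 2 + 1 + 1 + 2 + 1 + 2 + 0 + 1 + 2 + 1 + 2 + 1 + 2 + 2 + 1 + 2 + 0 + 1 + 1 + 2 = 37
distinct = 406 − 37 = 369

369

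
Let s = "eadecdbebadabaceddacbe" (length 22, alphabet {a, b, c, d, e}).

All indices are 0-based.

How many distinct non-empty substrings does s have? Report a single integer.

231

rank→(start, suffix):
  0 → (11, 'abaceddacbe')
  1 → (18, 'acbe')
  2 → (13, 'aceddacbe')
  3 → (9, 'adabaceddacbe')
  4 → (1, 'adecdbebadabaceddacbe')
  5 → (12, 'baceddacbe')
  6 → (8, 'badabaceddacbe')
  7 → (20, 'be')
  8 → (6, 'bebadabaceddacbe')
  9 → (19, 'cbe')
  10 → (4, 'cdbebadabaceddacbe')
  11 → (14, 'ceddacbe')
  12 → (10, 'dabaceddacbe')
  13 → (17, 'dacbe')
  14 → (5, 'dbebadabaceddacbe')
  15 → (16, 'ddacbe')
  16 → (2, 'decdbebadabaceddacbe')
  17 → (21, 'e')
  18 → (0, 'eadecdbebadabaceddacbe')
  19 → (7, 'ebadabaceddacbe')
  20 → (3, 'ecdbebadabaceddacbe')
  21 → (15, 'eddacbe')

SA = [11, 18, 13, 9, 1, 12, 8, 20, 6, 19, 4, 14, 10, 17, 5, 16, 2, 21, 0, 7, 3, 15]
[i] adj suffixes → lcp
  [1] 11/18 → 1 ('a')
  [2] 18/13 → 2 ('ac')
  [3] 13/9 → 1 ('a')
  [4] 9/1 → 2 ('ad')
  [5] 1/12 → 0 ('')
  [6] 12/8 → 2 ('ba')
  [7] 8/20 → 1 ('b')
  [8] 20/6 → 2 ('be')
  [9] 6/19 → 0 ('')
  [10] 19/4 → 1 ('c')
  [11] 4/14 → 1 ('c')
  [12] 14/10 → 0 ('')
  [13] 10/17 → 2 ('da')
  [14] 17/5 → 1 ('d')
  [15] 5/16 → 1 ('d')
  [16] 16/2 → 1 ('d')
  [17] 2/21 → 0 ('')
  [18] 21/0 → 1 ('e')
  [19] 0/7 → 1 ('e')
  [20] 7/3 → 1 ('e')
  [21] 3/15 → 1 ('e')

n(n+1)/2 = 22·23/2 = 253
Σ LCP = 0 + 1 + 2 + 1 + 2 + 0 + 2 + 1 + 2 + 0 + 1 + 1 + 0 + 2 + 1 + 1 + 1 + 0 + 1 + 1 + 1 + 1 = 22
distinct = 253 − 22 = 231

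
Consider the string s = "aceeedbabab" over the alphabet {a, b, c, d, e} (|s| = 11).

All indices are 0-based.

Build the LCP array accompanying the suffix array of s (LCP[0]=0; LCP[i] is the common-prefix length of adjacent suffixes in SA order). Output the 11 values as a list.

rank | idx | suffix
   0 |   9 | ab
   1 |   7 | abab
   2 |   0 | aceeedbabab
   3 |  10 | b
   4 |   8 | bab
   5 |   6 | babab
   6 |   1 | ceeedbabab
   7 |   5 | dbabab
   8 |   4 | edbabab
   9 |   3 | eedbabab
  10 |   2 | eeedbabab

SA = [9, 7, 0, 10, 8, 6, 1, 5, 4, 3, 2]
[i] adj suffixes → lcp
  [1] 9/7 → 2 ('ab')
  [2] 7/0 → 1 ('a')
  [3] 0/10 → 0 ('')
  [4] 10/8 → 1 ('b')
  [5] 8/6 → 3 ('bab')
  [6] 6/1 → 0 ('')
  [7] 1/5 → 0 ('')
  [8] 5/4 → 0 ('')
  [9] 4/3 → 1 ('e')
  [10] 3/2 → 2 ('ee')

[0, 2, 1, 0, 1, 3, 0, 0, 0, 1, 2]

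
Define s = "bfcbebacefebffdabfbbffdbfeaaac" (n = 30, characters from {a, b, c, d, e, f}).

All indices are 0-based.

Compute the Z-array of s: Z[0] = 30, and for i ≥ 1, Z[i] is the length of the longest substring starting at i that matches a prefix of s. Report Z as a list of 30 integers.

[30, 0, 0, 1, 0, 1, 0, 0, 0, 0, 0, 2, 0, 0, 0, 0, 2, 0, 1, 2, 0, 0, 0, 2, 0, 0, 0, 0, 0, 0]

Z[0]=30
i=1: i≥r, start 0; Z[1]=0
i=2: i≥r, start 0; Z[2]=0
i=3: i≥r, start 0; Z[3]=1 extend→box=[3,4)
i=4: i≥r, start 0; Z[4]=0
i=5: i≥r, start 0; Z[5]=1 extend→box=[5,6)
i=6: i≥r, start 0; Z[6]=0
i=7: i≥r, start 0; Z[7]=0
i=8: i≥r, start 0; Z[8]=0
i=9: i≥r, start 0; Z[9]=0
i=10: i≥r, start 0; Z[10]=0
i=11: i≥r, start 0; Z[11]=2 extend→box=[11,13)
i=12: min(r-i=1, Z[1]=0)=0; Z[12]=0
i=13: i≥r, start 0; Z[13]=0
i=14: i≥r, start 0; Z[14]=0
i=15: i≥r, start 0; Z[15]=0
i=16: i≥r, start 0; Z[16]=2 extend→box=[16,18)
i=17: min(r-i=1, Z[1]=0)=0; Z[17]=0
i=18: i≥r, start 0; Z[18]=1 extend→box=[18,19)
i=19: i≥r, start 0; Z[19]=2 extend→box=[19,21)
i=20: min(r-i=1, Z[1]=0)=0; Z[20]=0
i=21: i≥r, start 0; Z[21]=0
i=22: i≥r, start 0; Z[22]=0
i=23: i≥r, start 0; Z[23]=2 extend→box=[23,25)
i=24: min(r-i=1, Z[1]=0)=0; Z[24]=0
i=25: i≥r, start 0; Z[25]=0
i=26: i≥r, start 0; Z[26]=0
i=27: i≥r, start 0; Z[27]=0
i=28: i≥r, start 0; Z[28]=0
i=29: i≥r, start 0; Z[29]=0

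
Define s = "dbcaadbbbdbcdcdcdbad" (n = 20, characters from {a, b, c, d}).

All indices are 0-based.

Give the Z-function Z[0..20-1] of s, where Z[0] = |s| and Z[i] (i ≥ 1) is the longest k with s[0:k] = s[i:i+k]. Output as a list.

[20, 0, 0, 0, 0, 2, 0, 0, 0, 3, 0, 0, 1, 0, 1, 0, 2, 0, 0, 1]

Z[0]=20
i=1: outside box; Z[1]=0
i=2: outside box; Z[2]=0
i=3: outside box; Z[3]=0
i=4: outside box; Z[4]=0
i=5: outside box; Z[5]=2 extend→box=[5,7)
i=6: min(r-i=1, Z[1]=0)=0; Z[6]=0
i=7: outside box; Z[7]=0
i=8: outside box; Z[8]=0
i=9: outside box; Z[9]=3 extend→box=[9,12)
i=10: min(r-i=2, Z[1]=0)=0; Z[10]=0
i=11: min(r-i=1, Z[2]=0)=0; Z[11]=0
i=12: outside box; Z[12]=1 extend→box=[12,13)
i=13: outside box; Z[13]=0
i=14: outside box; Z[14]=1 extend→box=[14,15)
i=15: outside box; Z[15]=0
i=16: outside box; Z[16]=2 extend→box=[16,18)
i=17: min(r-i=1, Z[1]=0)=0; Z[17]=0
i=18: outside box; Z[18]=0
i=19: outside box; Z[19]=1 extend→box=[19,20)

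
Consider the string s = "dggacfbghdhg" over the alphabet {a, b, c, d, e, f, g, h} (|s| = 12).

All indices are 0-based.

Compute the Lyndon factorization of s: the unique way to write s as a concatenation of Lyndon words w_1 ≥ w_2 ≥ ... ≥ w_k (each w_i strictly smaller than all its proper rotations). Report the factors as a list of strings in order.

emit factor 1: 'dgg' (i=0, period=3)
emit factor 2: 'acfbghdhg' (i=3, period=9)

["dgg", "acfbghdhg"]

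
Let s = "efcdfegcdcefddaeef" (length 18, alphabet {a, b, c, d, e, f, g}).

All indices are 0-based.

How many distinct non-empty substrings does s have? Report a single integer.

156

rank | idx | suffix
   0 |  14 | aeef
   1 |   7 | cdcefddaeef
   2 |   2 | cdfegcdcefddaeef
   3 |   9 | cefddaeef
   4 |  13 | daeef
   5 |   8 | dcefddaeef
   6 |  12 | ddaeef
   7 |   3 | dfegcdcefddaeef
   8 |  15 | eef
   9 |  16 | ef
  10 |   0 | efcdfegcdcefddaeef
  11 |  10 | efddaeef
  12 |   5 | egcdcefddaeef
  13 |  17 | f
  14 |   1 | fcdfegcdcefddaeef
  15 |  11 | fddaeef
  16 |   4 | fegcdcefddaeef
  17 |   6 | gcdcefddaeef

SA = [14, 7, 2, 9, 13, 8, 12, 3, 15, 16, 0, 10, 5, 17, 1, 11, 4, 6]
[i] adj suffixes → lcp
  [1] 14/7 → 0 ('')
  [2] 7/2 → 2 ('cd')
  [3] 2/9 → 1 ('c')
  [4] 9/13 → 0 ('')
  [5] 13/8 → 1 ('d')
  [6] 8/12 → 1 ('d')
  [7] 12/3 → 1 ('d')
  [8] 3/15 → 0 ('')
  [9] 15/16 → 1 ('e')
  [10] 16/0 → 2 ('ef')
  [11] 0/10 → 2 ('ef')
  [12] 10/5 → 1 ('e')
  [13] 5/17 → 0 ('')
  [14] 17/1 → 1 ('f')
  [15] 1/11 → 1 ('f')
  [16] 11/4 → 1 ('f')
  [17] 4/6 → 0 ('')

n(n+1)/2 = 18·19/2 = 171
Σ LCP = 0 + 0 + 2 + 1 + 0 + 1 + 1 + 1 + 0 + 1 + 2 + 2 + 1 + 0 + 1 + 1 + 1 + 0 = 15
distinct = 171 − 15 = 156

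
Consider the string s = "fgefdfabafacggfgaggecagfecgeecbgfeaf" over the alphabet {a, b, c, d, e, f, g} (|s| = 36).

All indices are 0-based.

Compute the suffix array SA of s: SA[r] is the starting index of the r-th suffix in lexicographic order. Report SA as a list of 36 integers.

rank→(start, suffix):
  0 → (6, 'abafacggfgaggecagfecgeecbgfeaf')
  1 → (10, 'acggfgaggecagfecgeecbgfeaf')
  2 → (34, 'af')
  3 → (8, 'afacggfgaggecagfecgeecbgfeaf')
  4 → (21, 'agfecgeecbgfeaf')
  5 → (16, 'aggecagfecgeecbgfeaf')
  6 → (7, 'bafacggfgaggecagfecgeecbgfeaf')
  7 → (30, 'bgfeaf')
  8 → (20, 'cagfecgeecbgfeaf')
  9 → (29, 'cbgfeaf')
  10 → (25, 'cgeecbgfeaf')
  11 → (11, 'cggfgaggecagfecgeecbgfeaf')
  12 → (4, 'dfabafacggfgaggecagfecgeecbgfeaf')
  13 → (33, 'eaf')
  14 → (19, 'ecagfecgeecbgfeaf')
  15 → (28, 'ecbgfeaf')
  16 → (24, 'ecgeecbgfeaf')
  17 → (27, 'eecbgfeaf')
  18 → (2, 'efdfabafacggfgaggecagfecgeecbgfeaf')
  19 → (35, 'f')
  20 → (5, 'fabafacggfgaggecagfecgeecbgfeaf')
  21 → (9, 'facggfgaggecagfecgeecbgfeaf')
  22 → (3, 'fdfabafacggfgaggecagfecgeecbgfeaf')
  23 → (32, 'feaf')
  24 → (23, 'fecgeecbgfeaf')
  25 → (14, 'fgaggecagfecgeecbgfeaf')
  26 → (0, 'fgefdfabafacggfgaggecagfecgeecbgfeaf')
  27 → (15, 'gaggecagfecgeecbgfeaf')
  28 → (18, 'gecagfecgeecbgfeaf')
  29 → (26, 'geecbgfeaf')
  30 → (1, 'gefdfabafacggfgaggecagfecgeecbgfeaf')
  31 → (31, 'gfeaf')
  32 → (22, 'gfecgeecbgfeaf')
  33 → (13, 'gfgaggecagfecgeecbgfeaf')
  34 → (17, 'ggecagfecgeecbgfeaf')
  35 → (12, 'ggfgaggecagfecgeecbgfeaf')

[6, 10, 34, 8, 21, 16, 7, 30, 20, 29, 25, 11, 4, 33, 19, 28, 24, 27, 2, 35, 5, 9, 3, 32, 23, 14, 0, 15, 18, 26, 1, 31, 22, 13, 17, 12]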